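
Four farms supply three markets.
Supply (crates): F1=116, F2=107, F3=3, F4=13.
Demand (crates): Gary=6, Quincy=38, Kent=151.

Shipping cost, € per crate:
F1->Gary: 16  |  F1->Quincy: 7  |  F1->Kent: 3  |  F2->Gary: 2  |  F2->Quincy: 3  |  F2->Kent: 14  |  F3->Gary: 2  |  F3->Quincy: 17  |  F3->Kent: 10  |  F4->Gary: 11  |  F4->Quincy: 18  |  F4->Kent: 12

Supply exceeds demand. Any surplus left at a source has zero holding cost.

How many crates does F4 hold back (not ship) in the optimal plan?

An optimal plan:
  F1->Kent: 116 crates
  F2->Gary: 6 crates
  F2->Quincy: 38 crates
  F2->Kent: 19 crates
  F3->Kent: 3 crates
  F4->Kent: 13 crates
Total cost = €926.
F4 ships 13 of its 13, leaving 0.

0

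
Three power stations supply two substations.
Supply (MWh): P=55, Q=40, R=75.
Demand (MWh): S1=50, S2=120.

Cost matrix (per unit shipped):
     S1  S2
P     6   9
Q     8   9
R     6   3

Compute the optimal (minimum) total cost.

930

Optimal allocation:
  P→S1: 50 × 6 = 300
  P→S2: 5 × 9 = 45
  Q→S2: 40 × 9 = 360
  R→S2: 75 × 3 = 225
Total = 300 + 45 + 360 + 225 = 930.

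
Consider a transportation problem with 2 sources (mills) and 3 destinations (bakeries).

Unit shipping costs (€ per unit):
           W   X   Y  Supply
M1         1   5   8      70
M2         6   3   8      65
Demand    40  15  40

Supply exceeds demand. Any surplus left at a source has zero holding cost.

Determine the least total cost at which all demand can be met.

405

An optimal shipping plan:
  M1–W: 40 × €1 = €40
  M1–Y: 30 × €8 = €240
  M2–X: 15 × €3 = €45
  M2–Y: 10 × €8 = €80
Total = 40 + 240 + 45 + 80 = €405.
(Supply check: M1 ships 70; M2 ships 25.)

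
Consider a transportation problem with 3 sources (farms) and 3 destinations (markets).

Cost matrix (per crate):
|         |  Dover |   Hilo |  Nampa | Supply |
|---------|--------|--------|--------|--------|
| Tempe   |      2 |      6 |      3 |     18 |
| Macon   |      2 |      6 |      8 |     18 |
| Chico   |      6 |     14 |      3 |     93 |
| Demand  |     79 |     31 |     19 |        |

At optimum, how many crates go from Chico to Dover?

The minimum-cost plan:
  Tempe–Hilo: 18 crates
  Macon–Dover: 5 crates
  Macon–Hilo: 13 crates
  Chico–Dover: 74 crates
  Chico–Nampa: 19 crates
Total cost = 697.
So Chico→Dover carries 74 crates.

74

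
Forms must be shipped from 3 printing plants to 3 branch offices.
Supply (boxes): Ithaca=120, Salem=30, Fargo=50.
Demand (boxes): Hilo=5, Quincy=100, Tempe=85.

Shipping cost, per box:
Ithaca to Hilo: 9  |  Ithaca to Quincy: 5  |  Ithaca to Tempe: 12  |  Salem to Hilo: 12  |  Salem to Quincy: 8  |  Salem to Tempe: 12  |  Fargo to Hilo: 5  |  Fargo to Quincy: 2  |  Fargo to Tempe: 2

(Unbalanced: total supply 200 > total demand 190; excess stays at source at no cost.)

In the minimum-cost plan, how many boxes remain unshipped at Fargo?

An optimal plan:
  Ithaca→Hilo: 5 × 9 = 45
  Ithaca→Quincy: 100 × 5 = 500
  Ithaca→Tempe: 5 × 12 = 60
  Salem→Tempe: 30 × 12 = 360
  Fargo→Tempe: 50 × 2 = 100
Total cost = 1065.
Fargo ships 50 of its 50, leaving 0.

0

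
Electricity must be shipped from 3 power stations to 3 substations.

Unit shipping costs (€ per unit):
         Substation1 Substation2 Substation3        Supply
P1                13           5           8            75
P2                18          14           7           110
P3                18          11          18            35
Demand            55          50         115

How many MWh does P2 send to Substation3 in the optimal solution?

110

The minimum-cost plan:
  P1 to Substation1: 20 × €13 = €260
  P1 to Substation2: 50 × €5 = €250
  P1 to Substation3: 5 × €8 = €40
  P2 to Substation3: 110 × €7 = €770
  P3 to Substation1: 35 × €18 = €630
Total cost = €1950.
So P2→Substation3 carries 110 MWh.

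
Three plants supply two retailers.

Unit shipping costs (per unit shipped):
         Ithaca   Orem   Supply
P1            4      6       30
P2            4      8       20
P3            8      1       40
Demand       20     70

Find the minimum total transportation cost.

300

A cheapest plan:
  P1–Orem: 30 × 6 = 180
  P2–Ithaca: 20 × 4 = 80
  P3–Orem: 40 × 1 = 40
Total = 180 + 80 + 40 = 300.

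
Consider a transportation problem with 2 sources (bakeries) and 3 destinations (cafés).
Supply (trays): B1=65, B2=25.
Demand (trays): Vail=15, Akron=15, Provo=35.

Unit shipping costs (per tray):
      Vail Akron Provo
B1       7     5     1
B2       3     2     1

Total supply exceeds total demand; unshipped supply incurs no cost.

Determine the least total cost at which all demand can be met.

Optimal allocation:
  B1 to Akron: 5 × 5 = 25
  B1 to Provo: 35 × 1 = 35
  B2 to Vail: 15 × 3 = 45
  B2 to Akron: 10 × 2 = 20
Total = 25 + 35 + 45 + 20 = 125.
(Supply check: B1 ships 40; B2 ships 25.)

125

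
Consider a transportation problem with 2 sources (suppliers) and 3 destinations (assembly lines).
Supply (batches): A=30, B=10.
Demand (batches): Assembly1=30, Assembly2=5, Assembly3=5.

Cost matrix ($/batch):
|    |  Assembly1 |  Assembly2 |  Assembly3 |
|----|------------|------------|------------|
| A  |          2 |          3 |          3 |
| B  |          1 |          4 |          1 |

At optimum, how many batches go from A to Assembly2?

Optimal shipments:
  A→Assembly1: 25 × $2 = $50
  A→Assembly2: 5 × $3 = $15
  B→Assembly1: 5 × $1 = $5
  B→Assembly3: 5 × $1 = $5
Total cost = $75.
So A→Assembly2 carries 5 batches.

5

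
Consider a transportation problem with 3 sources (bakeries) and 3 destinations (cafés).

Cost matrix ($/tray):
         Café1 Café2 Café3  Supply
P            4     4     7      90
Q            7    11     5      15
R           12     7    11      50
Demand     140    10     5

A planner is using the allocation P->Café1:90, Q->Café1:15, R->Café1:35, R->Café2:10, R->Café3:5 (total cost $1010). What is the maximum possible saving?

5

Current plan cost = 90·4 + 15·7 + 35·12 + 10·7 + 5·11 = $1010.
Optimal plan:
  P to Café1: 90 × $4 = $360
  Q to Café1: 10 × $7 = $70
  Q to Café3: 5 × $5 = $25
  R to Café1: 40 × $12 = $480
  R to Café2: 10 × $7 = $70
Optimal cost = $1005.
Saving = 1010 − 1005 = $5.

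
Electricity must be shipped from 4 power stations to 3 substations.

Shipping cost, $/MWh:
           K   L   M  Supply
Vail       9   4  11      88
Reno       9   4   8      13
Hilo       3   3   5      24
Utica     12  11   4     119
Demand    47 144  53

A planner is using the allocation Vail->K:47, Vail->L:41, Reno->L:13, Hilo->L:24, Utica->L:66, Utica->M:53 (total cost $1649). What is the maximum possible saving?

Current plan cost = 47·9 + 41·4 + 13·4 + 24·3 + 66·11 + 53·4 = $1649.
Optimal plan:
  Vail→L: 88 MWh
  Reno→L: 13 MWh
  Hilo→K: 24 MWh
  Utica→K: 23 MWh
  Utica→L: 43 MWh
  Utica→M: 53 MWh
Optimal cost = $1437.
Saving = 1649 − 1437 = $212.

212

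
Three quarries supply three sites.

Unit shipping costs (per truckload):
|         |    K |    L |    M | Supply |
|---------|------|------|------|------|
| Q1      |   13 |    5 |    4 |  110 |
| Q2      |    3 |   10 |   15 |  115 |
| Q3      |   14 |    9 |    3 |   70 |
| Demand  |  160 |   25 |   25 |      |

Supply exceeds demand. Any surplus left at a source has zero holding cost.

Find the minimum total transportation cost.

One minimum-cost allocation:
  Q1 to K: 45 truckloads
  Q1 to L: 25 truckloads
  Q2 to K: 115 truckloads
  Q3 to M: 25 truckloads
Total cost = 1130.

1130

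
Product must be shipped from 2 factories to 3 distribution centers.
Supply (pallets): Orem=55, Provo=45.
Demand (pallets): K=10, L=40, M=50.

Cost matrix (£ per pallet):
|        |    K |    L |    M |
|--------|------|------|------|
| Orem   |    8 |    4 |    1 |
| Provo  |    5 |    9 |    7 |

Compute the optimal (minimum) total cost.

An optimal shipping plan:
  Orem→L: 5 × £4 = £20
  Orem→M: 50 × £1 = £50
  Provo→K: 10 × £5 = £50
  Provo→L: 35 × £9 = £315
Total = 20 + 50 + 50 + 315 = £435.
(Supply check: Orem ships 55; Provo ships 45.)

435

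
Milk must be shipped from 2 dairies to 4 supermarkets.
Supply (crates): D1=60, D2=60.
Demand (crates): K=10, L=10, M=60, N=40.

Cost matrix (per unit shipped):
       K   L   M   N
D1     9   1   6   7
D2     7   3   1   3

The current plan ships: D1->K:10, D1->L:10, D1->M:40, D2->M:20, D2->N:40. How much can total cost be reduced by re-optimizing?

40

Current plan cost = 10·9 + 10·1 + 40·6 + 20·1 + 40·3 = 480.
Optimal plan:
  D1->K: 10 crates
  D1->L: 10 crates
  D1->N: 40 crates
  D2->M: 60 crates
Optimal cost = 440.
Saving = 480 − 440 = 40.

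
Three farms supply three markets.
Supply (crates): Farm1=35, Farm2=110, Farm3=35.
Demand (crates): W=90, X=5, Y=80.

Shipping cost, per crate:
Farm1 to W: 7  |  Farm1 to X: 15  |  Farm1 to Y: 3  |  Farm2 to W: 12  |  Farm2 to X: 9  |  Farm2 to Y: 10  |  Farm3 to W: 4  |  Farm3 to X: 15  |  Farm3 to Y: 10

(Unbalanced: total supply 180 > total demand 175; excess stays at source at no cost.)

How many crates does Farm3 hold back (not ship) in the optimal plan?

An optimal plan:
  Farm1 to Y: 35 × 3 = 105
  Farm2 to W: 55 × 12 = 660
  Farm2 to X: 5 × 9 = 45
  Farm2 to Y: 45 × 10 = 450
  Farm3 to W: 35 × 4 = 140
Total cost = 1400.
Farm3 ships 35 of its 35, leaving 0.

0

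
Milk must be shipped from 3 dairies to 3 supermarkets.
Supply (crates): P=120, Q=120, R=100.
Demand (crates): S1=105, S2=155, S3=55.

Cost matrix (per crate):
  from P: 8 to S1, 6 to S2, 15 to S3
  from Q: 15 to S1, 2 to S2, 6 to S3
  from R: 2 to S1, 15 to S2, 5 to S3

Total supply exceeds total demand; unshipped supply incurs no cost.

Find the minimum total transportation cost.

1240

A cheapest plan:
  P–S1: 5 × 8 = 40
  P–S2: 90 × 6 = 540
  Q–S2: 65 × 2 = 130
  Q–S3: 55 × 6 = 330
  R–S1: 100 × 2 = 200
Total = 40 + 540 + 130 + 330 + 200 = 1240.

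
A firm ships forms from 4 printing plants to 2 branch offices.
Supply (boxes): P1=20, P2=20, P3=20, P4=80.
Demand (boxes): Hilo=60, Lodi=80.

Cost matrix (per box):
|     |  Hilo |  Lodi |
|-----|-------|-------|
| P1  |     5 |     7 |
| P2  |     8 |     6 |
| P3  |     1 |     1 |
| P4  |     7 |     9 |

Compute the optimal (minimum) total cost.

Optimal allocation:
  P1 to Hilo: 20 × 5 = 100
  P2 to Lodi: 20 × 6 = 120
  P3 to Lodi: 20 × 1 = 20
  P4 to Hilo: 40 × 7 = 280
  P4 to Lodi: 40 × 9 = 360
Total = 100 + 120 + 20 + 280 + 360 = 880.

880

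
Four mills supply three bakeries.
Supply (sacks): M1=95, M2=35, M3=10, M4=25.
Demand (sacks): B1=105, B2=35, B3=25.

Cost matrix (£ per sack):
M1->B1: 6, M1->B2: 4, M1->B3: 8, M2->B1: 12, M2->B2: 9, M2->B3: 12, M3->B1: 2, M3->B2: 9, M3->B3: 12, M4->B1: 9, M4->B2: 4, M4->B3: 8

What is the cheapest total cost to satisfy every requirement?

One minimum-cost allocation:
  M1–B1: 95 × £6 = £570
  M2–B2: 10 × £9 = £90
  M2–B3: 25 × £12 = £300
  M3–B1: 10 × £2 = £20
  M4–B2: 25 × £4 = £100
Total = 570 + 90 + 300 + 20 + 100 = £1080.

1080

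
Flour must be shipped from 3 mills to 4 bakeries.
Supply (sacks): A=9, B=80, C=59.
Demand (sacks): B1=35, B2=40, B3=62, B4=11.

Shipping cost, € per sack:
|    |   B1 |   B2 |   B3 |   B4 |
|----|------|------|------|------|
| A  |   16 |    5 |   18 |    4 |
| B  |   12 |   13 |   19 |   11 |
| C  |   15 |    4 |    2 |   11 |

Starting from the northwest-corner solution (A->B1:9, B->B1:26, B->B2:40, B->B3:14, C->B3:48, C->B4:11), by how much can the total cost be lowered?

Current plan cost = 9·16 + 26·12 + 40·13 + 14·19 + 48·2 + 11·11 = €1459.
Optimal plan:
  A–B2: 9 sacks
  B–B1: 35 sacks
  B–B2: 31 sacks
  B–B3: 3 sacks
  B–B4: 11 sacks
  C–B3: 59 sacks
Optimal cost = €1164.
Saving = 1459 − 1164 = €295.

295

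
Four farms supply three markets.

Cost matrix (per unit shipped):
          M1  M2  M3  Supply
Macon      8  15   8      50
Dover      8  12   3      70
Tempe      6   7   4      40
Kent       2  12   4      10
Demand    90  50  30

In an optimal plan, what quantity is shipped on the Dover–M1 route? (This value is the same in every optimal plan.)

The minimum-cost plan:
  Macon->M1: 50 crates
  Dover->M1: 30 crates
  Dover->M2: 10 crates
  Dover->M3: 30 crates
  Tempe->M2: 40 crates
  Kent->M1: 10 crates
Total cost = 1150.
So Dover→M1 carries 30 crates.

30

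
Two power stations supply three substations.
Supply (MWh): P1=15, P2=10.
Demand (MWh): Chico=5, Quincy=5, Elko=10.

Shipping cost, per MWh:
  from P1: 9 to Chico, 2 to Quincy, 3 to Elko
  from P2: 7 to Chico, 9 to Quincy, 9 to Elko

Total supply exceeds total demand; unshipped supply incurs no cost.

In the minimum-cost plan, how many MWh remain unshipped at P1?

0

An optimal plan:
  P1 to Quincy: 5 MWh
  P1 to Elko: 10 MWh
  P2 to Chico: 5 MWh
Total cost = 75.
P1 ships 15 of its 15, leaving 0.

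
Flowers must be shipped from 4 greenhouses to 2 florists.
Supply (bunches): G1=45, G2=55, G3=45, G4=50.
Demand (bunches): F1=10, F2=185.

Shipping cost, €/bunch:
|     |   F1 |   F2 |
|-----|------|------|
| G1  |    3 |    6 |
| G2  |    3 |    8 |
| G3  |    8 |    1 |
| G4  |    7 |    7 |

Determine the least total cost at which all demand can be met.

1055

A cheapest plan:
  G1->F2: 45 × €6 = €270
  G2->F1: 10 × €3 = €30
  G2->F2: 45 × €8 = €360
  G3->F2: 45 × €1 = €45
  G4->F2: 50 × €7 = €350
Total = 270 + 30 + 360 + 45 + 350 = €1055.
(Supply check: G1 ships 45; G2 ships 55; G3 ships 45; G4 ships 50.)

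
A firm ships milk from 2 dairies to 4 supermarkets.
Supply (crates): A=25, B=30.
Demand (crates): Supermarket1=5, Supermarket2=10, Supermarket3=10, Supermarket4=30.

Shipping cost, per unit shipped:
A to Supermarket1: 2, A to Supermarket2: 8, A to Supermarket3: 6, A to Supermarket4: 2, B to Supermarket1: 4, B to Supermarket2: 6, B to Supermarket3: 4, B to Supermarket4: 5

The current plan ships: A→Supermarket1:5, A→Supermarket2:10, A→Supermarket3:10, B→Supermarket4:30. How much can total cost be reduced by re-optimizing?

Current plan cost = 5·2 + 10·8 + 10·6 + 30·5 = 300.
Optimal plan:
  A→Supermarket4: 25 × 2 = 50
  B→Supermarket1: 5 × 4 = 20
  B→Supermarket2: 10 × 6 = 60
  B→Supermarket3: 10 × 4 = 40
  B→Supermarket4: 5 × 5 = 25
Optimal cost = 195.
Saving = 300 − 195 = 105.

105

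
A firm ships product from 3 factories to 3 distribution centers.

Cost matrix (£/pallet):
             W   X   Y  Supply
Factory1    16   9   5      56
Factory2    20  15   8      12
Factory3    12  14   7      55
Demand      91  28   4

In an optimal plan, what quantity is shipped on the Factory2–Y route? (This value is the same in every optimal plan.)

Optimal shipments:
  Factory1–W: 28 × £16 = £448
  Factory1–X: 28 × £9 = £252
  Factory2–W: 8 × £20 = £160
  Factory2–Y: 4 × £8 = £32
  Factory3–W: 55 × £12 = £660
Total cost = £1552.
So Factory2→Y carries 4 pallets.

4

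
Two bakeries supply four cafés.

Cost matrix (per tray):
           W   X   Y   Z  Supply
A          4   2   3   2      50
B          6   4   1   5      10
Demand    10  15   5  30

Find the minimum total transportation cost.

A cheapest plan:
  A→W: 10 trays
  A→X: 10 trays
  A→Z: 30 trays
  B→X: 5 trays
  B→Y: 5 trays
Total cost = 145.

145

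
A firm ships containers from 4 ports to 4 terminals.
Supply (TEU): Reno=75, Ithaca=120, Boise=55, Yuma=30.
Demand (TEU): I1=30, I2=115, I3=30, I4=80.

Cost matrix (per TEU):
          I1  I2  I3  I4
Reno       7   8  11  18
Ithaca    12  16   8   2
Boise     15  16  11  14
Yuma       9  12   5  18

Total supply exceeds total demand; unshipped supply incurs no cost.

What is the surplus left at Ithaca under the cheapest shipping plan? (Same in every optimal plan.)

Minimum-cost shipments:
  Reno to I2: 75 × 8 = 600
  Ithaca to I1: 10 × 12 = 120
  Ithaca to I3: 30 × 8 = 240
  Ithaca to I4: 80 × 2 = 160
  Boise to I2: 30 × 16 = 480
  Yuma to I1: 20 × 9 = 180
  Yuma to I2: 10 × 12 = 120
Total cost = 1900.
Ithaca ships 120 of its 120, leaving 0.

0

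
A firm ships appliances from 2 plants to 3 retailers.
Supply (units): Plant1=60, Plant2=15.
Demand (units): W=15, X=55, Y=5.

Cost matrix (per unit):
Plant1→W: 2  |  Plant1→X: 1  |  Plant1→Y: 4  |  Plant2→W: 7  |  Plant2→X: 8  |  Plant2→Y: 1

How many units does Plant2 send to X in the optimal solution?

Optimal shipments:
  Plant1–W: 5 units
  Plant1–X: 55 units
  Plant2–W: 10 units
  Plant2–Y: 5 units
Total cost = 140.
The route Plant2→X is not used.

0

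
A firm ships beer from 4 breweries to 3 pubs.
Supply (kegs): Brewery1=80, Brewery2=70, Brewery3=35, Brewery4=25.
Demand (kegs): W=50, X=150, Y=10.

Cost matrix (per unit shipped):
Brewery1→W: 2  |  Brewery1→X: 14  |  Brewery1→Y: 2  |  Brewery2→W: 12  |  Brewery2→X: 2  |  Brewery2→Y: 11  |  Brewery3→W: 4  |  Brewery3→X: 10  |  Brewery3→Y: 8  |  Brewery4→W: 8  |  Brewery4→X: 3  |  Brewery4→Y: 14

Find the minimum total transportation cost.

965

Optimal allocation:
  Brewery1–W: 50 × 2 = 100
  Brewery1–X: 20 × 14 = 280
  Brewery1–Y: 10 × 2 = 20
  Brewery2–X: 70 × 2 = 140
  Brewery3–X: 35 × 10 = 350
  Brewery4–X: 25 × 3 = 75
Total = 100 + 280 + 20 + 140 + 350 + 75 = 965.
(Supply check: Brewery1 ships 80; Brewery2 ships 70; Brewery3 ships 35; Brewery4 ships 25.)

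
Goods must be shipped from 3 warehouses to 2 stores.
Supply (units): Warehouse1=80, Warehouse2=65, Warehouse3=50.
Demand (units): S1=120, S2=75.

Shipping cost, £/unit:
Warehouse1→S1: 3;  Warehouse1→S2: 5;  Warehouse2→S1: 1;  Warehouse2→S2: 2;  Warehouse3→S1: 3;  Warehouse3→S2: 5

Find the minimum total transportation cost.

540

A cheapest plan:
  Warehouse1→S1: 70 × £3 = £210
  Warehouse1→S2: 10 × £5 = £50
  Warehouse2→S2: 65 × £2 = £130
  Warehouse3→S1: 50 × £3 = £150
Total = 210 + 50 + 130 + 150 = £540.
(Supply check: Warehouse1 ships 80; Warehouse2 ships 65; Warehouse3 ships 50.)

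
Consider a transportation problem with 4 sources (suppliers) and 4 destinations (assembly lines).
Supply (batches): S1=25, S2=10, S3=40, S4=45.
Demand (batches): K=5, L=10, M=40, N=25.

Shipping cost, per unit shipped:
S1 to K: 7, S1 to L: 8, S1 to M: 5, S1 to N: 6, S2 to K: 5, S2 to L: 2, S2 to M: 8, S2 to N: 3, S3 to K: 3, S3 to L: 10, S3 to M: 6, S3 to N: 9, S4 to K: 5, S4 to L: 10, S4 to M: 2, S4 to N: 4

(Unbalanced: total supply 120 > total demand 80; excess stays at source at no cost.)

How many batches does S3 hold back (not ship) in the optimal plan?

Minimum-cost shipments:
  S1→N: 20 batches
  S2→L: 10 batches
  S3→K: 5 batches
  S4→M: 40 batches
  S4→N: 5 batches
Total cost = 255.
S3 ships 5 of its 40, leaving 35.

35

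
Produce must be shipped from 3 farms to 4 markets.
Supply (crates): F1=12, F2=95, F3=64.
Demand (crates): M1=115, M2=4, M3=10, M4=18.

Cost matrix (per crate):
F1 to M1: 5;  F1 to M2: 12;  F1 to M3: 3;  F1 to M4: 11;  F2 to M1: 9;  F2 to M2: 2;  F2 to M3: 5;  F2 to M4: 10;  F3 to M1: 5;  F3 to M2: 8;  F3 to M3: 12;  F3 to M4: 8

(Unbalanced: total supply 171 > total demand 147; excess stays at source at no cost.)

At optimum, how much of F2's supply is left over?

An optimal plan:
  F1 to M1: 12 × 5 = 60
  F2 to M1: 39 × 9 = 351
  F2 to M2: 4 × 2 = 8
  F2 to M3: 10 × 5 = 50
  F2 to M4: 18 × 10 = 180
  F3 to M1: 64 × 5 = 320
Total cost = 969.
F2 ships 71 of its 95, leaving 24.

24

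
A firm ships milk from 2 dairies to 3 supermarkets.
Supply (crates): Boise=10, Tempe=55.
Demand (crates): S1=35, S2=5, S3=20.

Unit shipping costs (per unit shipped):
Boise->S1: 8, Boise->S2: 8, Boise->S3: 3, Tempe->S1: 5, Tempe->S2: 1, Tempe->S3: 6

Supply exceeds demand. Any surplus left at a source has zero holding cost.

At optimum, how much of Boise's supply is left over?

0

An optimal plan:
  Boise to S3: 10 × 3 = 30
  Tempe to S1: 35 × 5 = 175
  Tempe to S2: 5 × 1 = 5
  Tempe to S3: 10 × 6 = 60
Total cost = 270.
Boise ships 10 of its 10, leaving 0.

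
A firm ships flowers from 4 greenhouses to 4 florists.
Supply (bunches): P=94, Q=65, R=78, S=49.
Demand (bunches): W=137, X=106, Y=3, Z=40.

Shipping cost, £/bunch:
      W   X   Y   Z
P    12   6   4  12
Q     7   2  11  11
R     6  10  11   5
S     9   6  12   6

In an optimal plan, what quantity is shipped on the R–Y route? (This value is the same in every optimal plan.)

0

Optimal shipments:
  P–X: 91 × £6 = £546
  P–Y: 3 × £4 = £12
  Q–W: 50 × £7 = £350
  Q–X: 15 × £2 = £30
  R–W: 78 × £6 = £468
  S–W: 9 × £9 = £81
  S–Z: 40 × £6 = £240
Total cost = £1727.
The route R→Y is not used.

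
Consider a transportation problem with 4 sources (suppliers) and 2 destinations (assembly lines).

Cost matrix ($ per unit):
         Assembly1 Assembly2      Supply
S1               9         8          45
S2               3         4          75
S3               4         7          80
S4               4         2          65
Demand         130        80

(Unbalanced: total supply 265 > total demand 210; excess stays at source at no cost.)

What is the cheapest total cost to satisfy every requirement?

Optimal allocation:
  S2–Assembly1: 60 × $3 = $180
  S2–Assembly2: 15 × $4 = $60
  S3–Assembly1: 70 × $4 = $280
  S4–Assembly2: 65 × $2 = $130
Total = 180 + 60 + 280 + 130 = $650.

650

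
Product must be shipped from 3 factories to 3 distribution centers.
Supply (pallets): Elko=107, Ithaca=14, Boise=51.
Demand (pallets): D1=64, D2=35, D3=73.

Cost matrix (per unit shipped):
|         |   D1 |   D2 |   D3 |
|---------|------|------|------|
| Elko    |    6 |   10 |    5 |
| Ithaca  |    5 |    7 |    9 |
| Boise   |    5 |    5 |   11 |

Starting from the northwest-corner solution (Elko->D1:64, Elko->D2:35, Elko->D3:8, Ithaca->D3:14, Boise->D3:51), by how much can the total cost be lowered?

567

Current plan cost = 64·6 + 35·10 + 8·5 + 14·9 + 51·11 = 1461.
Optimal plan:
  Elko–D1: 34 × 6 = 204
  Elko–D3: 73 × 5 = 365
  Ithaca–D1: 14 × 5 = 70
  Boise–D1: 16 × 5 = 80
  Boise–D2: 35 × 5 = 175
Optimal cost = 894.
Saving = 1461 − 894 = 567.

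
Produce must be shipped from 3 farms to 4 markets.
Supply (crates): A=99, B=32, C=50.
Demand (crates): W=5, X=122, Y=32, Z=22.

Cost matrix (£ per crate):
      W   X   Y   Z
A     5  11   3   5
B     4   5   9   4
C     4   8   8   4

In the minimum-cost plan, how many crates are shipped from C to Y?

0

The minimum-cost plan:
  A→W: 5 × £5 = £25
  A→X: 40 × £11 = £440
  A→Y: 32 × £3 = £96
  A→Z: 22 × £5 = £110
  B→X: 32 × £5 = £160
  C→X: 50 × £8 = £400
Total cost = £1231.
The route C→Y is not used.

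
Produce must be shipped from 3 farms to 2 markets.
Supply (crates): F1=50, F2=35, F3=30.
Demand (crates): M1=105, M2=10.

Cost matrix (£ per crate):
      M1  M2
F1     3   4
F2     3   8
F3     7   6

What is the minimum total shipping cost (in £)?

455

An optimal shipping plan:
  F1–M1: 50 × £3 = £150
  F2–M1: 35 × £3 = £105
  F3–M1: 20 × £7 = £140
  F3–M2: 10 × £6 = £60
Total = 150 + 105 + 140 + 60 = £455.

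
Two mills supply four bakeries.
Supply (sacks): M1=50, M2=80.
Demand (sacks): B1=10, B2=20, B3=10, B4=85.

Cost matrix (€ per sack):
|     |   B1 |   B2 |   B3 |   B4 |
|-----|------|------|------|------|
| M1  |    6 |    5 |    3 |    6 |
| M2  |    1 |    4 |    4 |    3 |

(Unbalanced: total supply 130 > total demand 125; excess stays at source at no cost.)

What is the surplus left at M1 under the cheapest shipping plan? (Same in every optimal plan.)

Minimum-cost shipments:
  M1->B2: 20 × €5 = €100
  M1->B3: 10 × €3 = €30
  M1->B4: 15 × €6 = €90
  M2->B1: 10 × €1 = €10
  M2->B4: 70 × €3 = €210
Total cost = €440.
M1 ships 45 of its 50, leaving 5.

5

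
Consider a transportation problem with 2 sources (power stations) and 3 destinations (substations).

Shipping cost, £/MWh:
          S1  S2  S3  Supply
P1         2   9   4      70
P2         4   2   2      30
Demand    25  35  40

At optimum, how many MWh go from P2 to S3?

The minimum-cost plan:
  P1 to S1: 25 MWh
  P1 to S2: 5 MWh
  P1 to S3: 40 MWh
  P2 to S2: 30 MWh
Total cost = £315.
The route P2→S3 is not used.

0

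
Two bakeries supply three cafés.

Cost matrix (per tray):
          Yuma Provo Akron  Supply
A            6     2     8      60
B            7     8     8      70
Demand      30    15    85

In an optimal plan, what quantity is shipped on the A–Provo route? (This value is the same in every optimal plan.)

Solving gives:
  A→Yuma: 30 × 6 = 180
  A→Provo: 15 × 2 = 30
  A→Akron: 15 × 8 = 120
  B→Akron: 70 × 8 = 560
Total cost = 890.
So A→Provo carries 15 trays.

15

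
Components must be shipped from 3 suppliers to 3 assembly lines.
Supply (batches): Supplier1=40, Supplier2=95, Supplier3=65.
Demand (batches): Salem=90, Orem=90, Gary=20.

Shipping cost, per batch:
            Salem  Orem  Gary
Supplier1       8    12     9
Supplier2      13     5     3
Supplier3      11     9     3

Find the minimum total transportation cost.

One minimum-cost allocation:
  Supplier1 to Salem: 40 batches
  Supplier2 to Orem: 90 batches
  Supplier2 to Gary: 5 batches
  Supplier3 to Salem: 50 batches
  Supplier3 to Gary: 15 batches
Total cost = 1380.

1380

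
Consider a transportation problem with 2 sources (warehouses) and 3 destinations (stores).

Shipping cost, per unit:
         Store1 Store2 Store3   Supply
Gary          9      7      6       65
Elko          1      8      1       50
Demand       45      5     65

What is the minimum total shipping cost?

445

One minimum-cost allocation:
  Gary to Store2: 5 × 7 = 35
  Gary to Store3: 60 × 6 = 360
  Elko to Store1: 45 × 1 = 45
  Elko to Store3: 5 × 1 = 5
Total = 35 + 360 + 45 + 5 = 445.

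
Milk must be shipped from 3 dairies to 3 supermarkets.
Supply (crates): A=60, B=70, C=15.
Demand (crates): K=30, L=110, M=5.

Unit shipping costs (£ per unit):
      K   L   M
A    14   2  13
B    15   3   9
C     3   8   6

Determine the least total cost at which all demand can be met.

A cheapest plan:
  A->L: 60 × £2 = £120
  B->K: 15 × £15 = £225
  B->L: 50 × £3 = £150
  B->M: 5 × £9 = £45
  C->K: 15 × £3 = £45
Total = 120 + 225 + 150 + 45 + 45 = £585.
(Supply check: A ships 60; B ships 70; C ships 15.)

585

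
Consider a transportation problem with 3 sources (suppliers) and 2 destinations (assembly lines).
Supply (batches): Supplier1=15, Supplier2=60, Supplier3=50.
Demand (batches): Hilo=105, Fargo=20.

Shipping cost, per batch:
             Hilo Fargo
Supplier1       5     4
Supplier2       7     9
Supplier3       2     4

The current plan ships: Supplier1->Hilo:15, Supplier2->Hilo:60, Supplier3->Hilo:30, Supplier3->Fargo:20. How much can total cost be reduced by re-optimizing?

45

Current plan cost = 15·5 + 60·7 + 30·2 + 20·4 = 635.
Optimal plan:
  Supplier1–Fargo: 15 × 4 = 60
  Supplier2–Hilo: 55 × 7 = 385
  Supplier2–Fargo: 5 × 9 = 45
  Supplier3–Hilo: 50 × 2 = 100
Optimal cost = 590.
Saving = 635 − 590 = 45.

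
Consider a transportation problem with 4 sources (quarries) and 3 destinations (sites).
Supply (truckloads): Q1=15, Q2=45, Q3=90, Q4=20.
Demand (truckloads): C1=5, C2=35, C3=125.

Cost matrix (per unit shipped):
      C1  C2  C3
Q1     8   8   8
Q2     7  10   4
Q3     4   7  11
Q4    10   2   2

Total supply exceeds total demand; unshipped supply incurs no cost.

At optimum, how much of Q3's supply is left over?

An optimal plan:
  Q1->C3: 15 × 8 = 120
  Q2->C3: 45 × 4 = 180
  Q3->C1: 5 × 4 = 20
  Q3->C2: 35 × 7 = 245
  Q3->C3: 45 × 11 = 495
  Q4->C3: 20 × 2 = 40
Total cost = 1100.
Q3 ships 85 of its 90, leaving 5.

5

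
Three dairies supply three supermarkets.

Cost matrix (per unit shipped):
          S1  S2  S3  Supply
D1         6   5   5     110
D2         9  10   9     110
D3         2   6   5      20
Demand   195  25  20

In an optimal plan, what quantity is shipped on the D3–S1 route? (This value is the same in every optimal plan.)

20

Solving gives:
  D1->S1: 65 × 6 = 390
  D1->S2: 25 × 5 = 125
  D1->S3: 20 × 5 = 100
  D2->S1: 110 × 9 = 990
  D3->S1: 20 × 2 = 40
Total cost = 1645.
So D3→S1 carries 20 crates.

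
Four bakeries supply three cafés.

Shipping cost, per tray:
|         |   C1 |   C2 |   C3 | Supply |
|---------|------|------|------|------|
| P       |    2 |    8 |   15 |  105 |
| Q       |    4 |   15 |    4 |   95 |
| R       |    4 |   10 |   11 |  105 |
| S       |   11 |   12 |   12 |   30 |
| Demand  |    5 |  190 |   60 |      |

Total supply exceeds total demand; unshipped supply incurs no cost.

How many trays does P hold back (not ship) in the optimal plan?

0

An optimal plan:
  P–C2: 105 × 8 = 840
  Q–C3: 60 × 4 = 240
  R–C1: 5 × 4 = 20
  R–C2: 85 × 10 = 850
Total cost = 1950.
P ships 105 of its 105, leaving 0.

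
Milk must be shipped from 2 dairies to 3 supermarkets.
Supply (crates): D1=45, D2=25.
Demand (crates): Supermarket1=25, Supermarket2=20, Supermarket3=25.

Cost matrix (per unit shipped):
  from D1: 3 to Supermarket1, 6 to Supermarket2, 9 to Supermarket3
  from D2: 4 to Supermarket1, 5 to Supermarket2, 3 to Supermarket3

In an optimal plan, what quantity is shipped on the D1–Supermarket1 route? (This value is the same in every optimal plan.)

25

The minimum-cost plan:
  D1→Supermarket1: 25 × 3 = 75
  D1→Supermarket2: 20 × 6 = 120
  D2→Supermarket3: 25 × 3 = 75
Total cost = 270.
So D1→Supermarket1 carries 25 crates.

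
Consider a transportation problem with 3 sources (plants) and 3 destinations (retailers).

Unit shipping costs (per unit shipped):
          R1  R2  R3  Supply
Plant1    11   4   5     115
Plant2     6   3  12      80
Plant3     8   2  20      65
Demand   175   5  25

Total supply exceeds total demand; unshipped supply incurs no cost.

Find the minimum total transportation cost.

Optimal allocation:
  Plant1->R1: 30 × 11 = 330
  Plant1->R2: 5 × 4 = 20
  Plant1->R3: 25 × 5 = 125
  Plant2->R1: 80 × 6 = 480
  Plant3->R1: 65 × 8 = 520
Total = 330 + 20 + 125 + 480 + 520 = 1475.

1475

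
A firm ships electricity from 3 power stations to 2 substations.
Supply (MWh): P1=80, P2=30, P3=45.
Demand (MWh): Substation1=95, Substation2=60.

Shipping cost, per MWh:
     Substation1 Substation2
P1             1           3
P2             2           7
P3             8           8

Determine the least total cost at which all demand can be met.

530

A cheapest plan:
  P1->Substation1: 65 × 1 = 65
  P1->Substation2: 15 × 3 = 45
  P2->Substation1: 30 × 2 = 60
  P3->Substation2: 45 × 8 = 360
Total = 65 + 45 + 60 + 360 = 530.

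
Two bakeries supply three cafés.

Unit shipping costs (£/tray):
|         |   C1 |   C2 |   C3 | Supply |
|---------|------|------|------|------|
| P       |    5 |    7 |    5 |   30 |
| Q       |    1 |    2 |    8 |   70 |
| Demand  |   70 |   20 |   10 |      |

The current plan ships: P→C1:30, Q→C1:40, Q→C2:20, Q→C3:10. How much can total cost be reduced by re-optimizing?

70

Current plan cost = 30·5 + 40·1 + 20·2 + 10·8 = £310.
Optimal plan:
  P–C1: 20 × £5 = £100
  P–C3: 10 × £5 = £50
  Q–C1: 50 × £1 = £50
  Q–C2: 20 × £2 = £40
Optimal cost = £240.
Saving = 310 − 240 = £70.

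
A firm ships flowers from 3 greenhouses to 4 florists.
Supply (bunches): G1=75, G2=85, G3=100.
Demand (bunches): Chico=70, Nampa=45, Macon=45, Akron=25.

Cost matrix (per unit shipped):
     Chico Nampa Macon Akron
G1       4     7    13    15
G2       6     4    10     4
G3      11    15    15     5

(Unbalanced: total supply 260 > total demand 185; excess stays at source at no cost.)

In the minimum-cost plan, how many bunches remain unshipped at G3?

An optimal plan:
  G1 to Chico: 70 × 4 = 280
  G1 to Macon: 5 × 13 = 65
  G2 to Nampa: 45 × 4 = 180
  G2 to Macon: 40 × 10 = 400
  G3 to Akron: 25 × 5 = 125
Total cost = 1050.
G3 ships 25 of its 100, leaving 75.

75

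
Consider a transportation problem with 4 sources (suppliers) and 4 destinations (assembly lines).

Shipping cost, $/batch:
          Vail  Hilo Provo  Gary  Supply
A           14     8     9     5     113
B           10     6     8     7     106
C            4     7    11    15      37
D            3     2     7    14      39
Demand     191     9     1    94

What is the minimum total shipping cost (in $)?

Optimal allocation:
  A to Vail: 9 × $14 = $126
  A to Hilo: 9 × $8 = $72
  A to Provo: 1 × $9 = $9
  A to Gary: 94 × $5 = $470
  B to Vail: 106 × $10 = $1060
  C to Vail: 37 × $4 = $148
  D to Vail: 39 × $3 = $117
Total = 126 + 72 + 9 + 470 + 1060 + 148 + 117 = $2002.
(Supply check: A ships 113; B ships 106; C ships 37; D ships 39.)

2002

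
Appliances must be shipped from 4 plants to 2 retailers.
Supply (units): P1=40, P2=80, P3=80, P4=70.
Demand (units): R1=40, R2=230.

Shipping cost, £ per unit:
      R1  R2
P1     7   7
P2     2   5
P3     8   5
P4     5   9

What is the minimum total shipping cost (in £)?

An optimal shipping plan:
  P1 to R2: 40 × £7 = £280
  P2 to R2: 80 × £5 = £400
  P3 to R2: 80 × £5 = £400
  P4 to R1: 40 × £5 = £200
  P4 to R2: 30 × £9 = £270
Total = 280 + 400 + 400 + 200 + 270 = £1550.
(Supply check: P1 ships 40; P2 ships 80; P3 ships 80; P4 ships 70.)

1550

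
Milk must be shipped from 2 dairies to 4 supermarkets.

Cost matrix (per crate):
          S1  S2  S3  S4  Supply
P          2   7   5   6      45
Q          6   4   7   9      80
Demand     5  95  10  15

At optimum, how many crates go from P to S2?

The minimum-cost plan:
  P->S1: 5 × 2 = 10
  P->S2: 15 × 7 = 105
  P->S3: 10 × 5 = 50
  P->S4: 15 × 6 = 90
  Q->S2: 80 × 4 = 320
Total cost = 575.
So P→S2 carries 15 crates.

15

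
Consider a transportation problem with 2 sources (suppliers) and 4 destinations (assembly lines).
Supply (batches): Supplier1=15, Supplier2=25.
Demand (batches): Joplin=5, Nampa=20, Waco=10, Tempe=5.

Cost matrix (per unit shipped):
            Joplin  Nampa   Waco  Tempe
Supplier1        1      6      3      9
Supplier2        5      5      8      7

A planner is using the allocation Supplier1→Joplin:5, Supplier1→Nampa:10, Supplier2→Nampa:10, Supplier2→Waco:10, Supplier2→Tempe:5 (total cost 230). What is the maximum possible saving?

60

Current plan cost = 5·1 + 10·6 + 10·5 + 10·8 + 5·7 = 230.
Optimal plan:
  Supplier1->Joplin: 5 × 1 = 5
  Supplier1->Waco: 10 × 3 = 30
  Supplier2->Nampa: 20 × 5 = 100
  Supplier2->Tempe: 5 × 7 = 35
Optimal cost = 170.
Saving = 230 − 170 = 60.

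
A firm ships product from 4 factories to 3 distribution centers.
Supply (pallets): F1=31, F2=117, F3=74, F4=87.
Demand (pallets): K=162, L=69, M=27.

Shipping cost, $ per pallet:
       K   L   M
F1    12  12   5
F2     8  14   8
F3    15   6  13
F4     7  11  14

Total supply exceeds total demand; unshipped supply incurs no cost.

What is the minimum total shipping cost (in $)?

An optimal shipping plan:
  F1→M: 27 × $5 = $135
  F2→K: 75 × $8 = $600
  F3→L: 69 × $6 = $414
  F4→K: 87 × $7 = $609
Total = 135 + 600 + 414 + 609 = $1758.

1758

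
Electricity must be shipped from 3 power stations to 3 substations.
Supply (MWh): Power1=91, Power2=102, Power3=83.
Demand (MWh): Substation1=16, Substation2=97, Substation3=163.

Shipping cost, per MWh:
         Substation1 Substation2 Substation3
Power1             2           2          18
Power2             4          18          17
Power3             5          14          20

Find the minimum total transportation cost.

3300

An optimal shipping plan:
  Power1 to Substation2: 91 × 2 = 182
  Power2 to Substation3: 102 × 17 = 1734
  Power3 to Substation1: 16 × 5 = 80
  Power3 to Substation2: 6 × 14 = 84
  Power3 to Substation3: 61 × 20 = 1220
Total = 182 + 1734 + 80 + 84 + 1220 = 3300.
(Supply check: Power1 ships 91; Power2 ships 102; Power3 ships 83.)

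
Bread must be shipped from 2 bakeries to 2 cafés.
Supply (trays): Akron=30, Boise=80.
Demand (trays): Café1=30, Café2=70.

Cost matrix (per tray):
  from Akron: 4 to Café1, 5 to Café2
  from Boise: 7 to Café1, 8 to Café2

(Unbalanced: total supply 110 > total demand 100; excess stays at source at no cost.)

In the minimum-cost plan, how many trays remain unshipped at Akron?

An optimal plan:
  Akron–Café2: 30 × 5 = 150
  Boise–Café1: 30 × 7 = 210
  Boise–Café2: 40 × 8 = 320
Total cost = 680.
Akron ships 30 of its 30, leaving 0.

0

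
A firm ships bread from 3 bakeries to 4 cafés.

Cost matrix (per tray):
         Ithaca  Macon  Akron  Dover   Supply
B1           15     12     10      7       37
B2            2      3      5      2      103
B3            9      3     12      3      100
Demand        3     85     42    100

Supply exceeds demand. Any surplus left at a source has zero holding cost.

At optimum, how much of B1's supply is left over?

10

Minimum-cost shipments:
  B1→Akron: 27 × 10 = 270
  B2→Ithaca: 3 × 2 = 6
  B2→Akron: 15 × 5 = 75
  B2→Dover: 85 × 2 = 170
  B3→Macon: 85 × 3 = 255
  B3→Dover: 15 × 3 = 45
Total cost = 821.
B1 ships 27 of its 37, leaving 10.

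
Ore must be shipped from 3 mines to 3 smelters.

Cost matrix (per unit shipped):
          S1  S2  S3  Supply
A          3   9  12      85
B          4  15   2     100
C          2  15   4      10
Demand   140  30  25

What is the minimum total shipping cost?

One minimum-cost allocation:
  A–S1: 55 tons
  A–S2: 30 tons
  B–S1: 75 tons
  B–S3: 25 tons
  C–S1: 10 tons
Total cost = 805.
(Supply check: A ships 85; B ships 100; C ships 10.)

805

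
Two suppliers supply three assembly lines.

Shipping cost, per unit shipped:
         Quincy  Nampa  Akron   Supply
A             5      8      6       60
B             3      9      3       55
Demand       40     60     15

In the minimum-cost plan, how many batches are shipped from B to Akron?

Solving gives:
  A–Nampa: 60 × 8 = 480
  B–Quincy: 40 × 3 = 120
  B–Akron: 15 × 3 = 45
Total cost = 645.
So B→Akron carries 15 batches.

15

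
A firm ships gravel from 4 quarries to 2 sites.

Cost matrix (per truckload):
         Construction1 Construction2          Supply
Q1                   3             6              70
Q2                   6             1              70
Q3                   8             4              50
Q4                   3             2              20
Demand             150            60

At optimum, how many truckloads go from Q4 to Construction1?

Optimal shipments:
  Q1→Construction1: 70 × 3 = 210
  Q2→Construction1: 10 × 6 = 60
  Q2→Construction2: 60 × 1 = 60
  Q3→Construction1: 50 × 8 = 400
  Q4→Construction1: 20 × 3 = 60
Total cost = 790.
So Q4→Construction1 carries 20 truckloads.

20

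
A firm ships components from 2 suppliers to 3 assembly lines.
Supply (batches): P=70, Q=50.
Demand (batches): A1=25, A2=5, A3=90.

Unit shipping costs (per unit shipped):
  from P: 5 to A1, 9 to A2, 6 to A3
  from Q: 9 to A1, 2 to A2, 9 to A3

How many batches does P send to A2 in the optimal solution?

Optimal shipments:
  P–A1: 25 × 5 = 125
  P–A3: 45 × 6 = 270
  Q–A2: 5 × 2 = 10
  Q–A3: 45 × 9 = 405
Total cost = 810.
The route P→A2 is not used.

0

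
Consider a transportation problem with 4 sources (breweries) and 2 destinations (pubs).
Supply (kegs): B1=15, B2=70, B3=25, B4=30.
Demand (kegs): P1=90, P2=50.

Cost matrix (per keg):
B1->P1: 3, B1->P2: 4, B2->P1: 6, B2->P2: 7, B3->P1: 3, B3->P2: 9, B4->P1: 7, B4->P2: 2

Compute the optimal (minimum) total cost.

620

Optimal allocation:
  B1 to P1: 15 × 3 = 45
  B2 to P1: 50 × 6 = 300
  B2 to P2: 20 × 7 = 140
  B3 to P1: 25 × 3 = 75
  B4 to P2: 30 × 2 = 60
Total = 45 + 300 + 140 + 75 + 60 = 620.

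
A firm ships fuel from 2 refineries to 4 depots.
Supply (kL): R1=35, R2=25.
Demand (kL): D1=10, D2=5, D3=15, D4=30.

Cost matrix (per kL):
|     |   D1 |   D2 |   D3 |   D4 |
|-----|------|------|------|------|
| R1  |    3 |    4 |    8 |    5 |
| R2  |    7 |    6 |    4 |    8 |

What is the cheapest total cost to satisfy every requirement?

One minimum-cost allocation:
  R1->D1: 10 × 3 = 30
  R1->D4: 25 × 5 = 125
  R2->D2: 5 × 6 = 30
  R2->D3: 15 × 4 = 60
  R2->D4: 5 × 8 = 40
Total = 30 + 125 + 30 + 60 + 40 = 285.

285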